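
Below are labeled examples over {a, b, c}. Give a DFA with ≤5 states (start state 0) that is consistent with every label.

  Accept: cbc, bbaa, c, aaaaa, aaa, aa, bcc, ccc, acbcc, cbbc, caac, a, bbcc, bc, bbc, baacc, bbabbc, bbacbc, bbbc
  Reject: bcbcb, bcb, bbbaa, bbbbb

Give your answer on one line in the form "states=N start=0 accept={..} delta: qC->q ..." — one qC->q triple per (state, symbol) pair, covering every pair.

states=4 start=0 accept={0} delta: 0a->0 0b->1 0c->0 1a->0 1b->2 1c->0 2a->0 2b->3 2c->0 3a->3 3b->0 3c->0

Fold the examples into a partial DFA from state 0: repeatedly fix the first undefined (state, symbol) met by the shortest-then-alphabetical prefix, trying targets in increasing order and rejecting any under which an Accept and a Reject string meet in one state with the same remainder; add a state when all current targets are rejected. Accepting states are where Accept strings end.
a: 0a undefined. 0a->0: ok.
b: 0b undefined. 0b->0: no, bbaa/bbbaa meet in 0. Open state 1: 0b->1.
c: 0c undefined. 0c->0: ok.
ba: 1a undefined. 1a->0: ok.
bb: 1b undefined. 1b->0: no, bbaa/bbbaa meet in 0. 1b->1: no, bbaa/bbbaa meet in 0. Open state 2: 1b->2.
bc: 1c undefined. 1c->0: ok.
bba: 2a undefined. 2a->0: ok.
bbb: 2b undefined. 2b->0: no, cbc/bbbaa meet in 0. 2b->1: no, cbc/bbbaa meet in 0. 2b->2: no, cbc/bbbaa meet in 0. Open state 3: 2b->3.
bbc: 2c undefined. 2c->0: ok.
bbba: 3a undefined. 3a->0: no, cbc/bbbaa meet in 0. 3a->1: no, cbc/bbbaa meet in 0. 3a->2: no, cbc/bbbaa meet in 0. 3a->3: ok.
bbbb: 3b undefined. 3b->0: ok.
bbbc: 3c undefined. 3c->0: ok.
All examples now run through 4 states with every (state, symbol) defined. Accept strings end in {0}, Reject strings end in {1,3}; accept={0}.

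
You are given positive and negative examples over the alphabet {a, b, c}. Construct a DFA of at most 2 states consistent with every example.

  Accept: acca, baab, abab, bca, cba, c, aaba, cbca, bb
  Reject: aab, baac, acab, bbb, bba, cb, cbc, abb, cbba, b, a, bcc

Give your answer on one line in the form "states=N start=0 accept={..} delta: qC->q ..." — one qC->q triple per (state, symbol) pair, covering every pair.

State merging on the prefix tree: take the shortest (then alphabetical) example prefix whose next move is undefined and point that move at state 0, else 1, else 2, ...; a target is out if some Accept/Reject pair would then sit in one state with the same input left (inseparable). If every existing state is out, open a new one.
a: 0a undefined. 0a->0: no, bb/abb meet in 0 with "bb" left. Open state 1: 0a->1.
b: 0b undefined. 0b->0: no, baab/aab meet in 1 with "ab" left. 0b->1: ok.
c: 0c undefined. 0c->0: ok.
aa: 1a undefined. 1a->0: ok.
ab: 1b undefined. 1b->0: ok.
ac: 1c undefined. 1c->0: no, acca/aab meet in 1. 1c->1: ok.
All examples now run through 2 states with every (state, symbol) defined. Accept strings end in {0}, Reject strings end in {1}; accept={0}.

states=2 start=0 accept={0} delta: 0a->1 0b->1 0c->0 1a->0 1b->0 1c->1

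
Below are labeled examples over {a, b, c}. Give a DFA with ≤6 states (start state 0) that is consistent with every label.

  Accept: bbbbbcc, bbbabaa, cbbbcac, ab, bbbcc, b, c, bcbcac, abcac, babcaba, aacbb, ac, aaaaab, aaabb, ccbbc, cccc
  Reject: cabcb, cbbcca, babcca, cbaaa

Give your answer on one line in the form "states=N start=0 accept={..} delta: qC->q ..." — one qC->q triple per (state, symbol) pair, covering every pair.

Fold the examples into a partial DFA from state 0: repeatedly fix the first undefined (state, symbol) met by the shortest-then-alphabetical prefix, trying targets in increasing order and rejecting any under which an Accept and a Reject string meet in one state with the same remainder; add a state when all current targets are rejected. Accepting states are where Accept strings end.
a: 0a undefined. 0a->0: ok.
b: 0b undefined. 0b->0: ok.
c: 0c undefined. 0c->0: no, bbbbbcc/cabcb meet in 0. Open state 1: 0c->1.
ca: 1a undefined. 1a->0: ok.
cb: 1b undefined. 1b->0: no, bbbabaa/cabcb meet in 0. 1b->1: no, bbbabaa/cbaaa meet in 0. Open state 2: 1b->2.
cc: 1c undefined. 1c->0: no, bbbbbcc/babcca meet in 0. 1c->1: no, bbbabaa/babcca meet in 0. 1c->2: no, bbbbbcc/cabcb meet in 2. Open state 3: 1c->3.
cba: 2a undefined. 2a->0: no, bbbabaa/cbaaa meet in 0. 2a->1: no, bbbabaa/cbaaa meet in 0. 2a->2: ok.
cbb: 2b undefined. 2b->0: ok.
ccb: 3b undefined. 3b->0: ok.
ccc: 3c undefined. 3c->0: ok.
bcbc: 2c undefined. 2c->0: ok.
babcca: 3a undefined. 3a->0: no, bbbabaa/cbbcca meet in 0. 3a->1: no, cbbbcac/cbbcca meet in 1. 3a->2: ok.
All examples now run through 4 states with every (state, symbol) defined. Accept strings end in {0,1,3}, Reject strings end in {2}; accept={0,1,3}.

states=4 start=0 accept={0,1,3} delta: 0a->0 0b->0 0c->1 1a->0 1b->2 1c->3 2a->2 2b->0 2c->0 3a->2 3b->0 3c->0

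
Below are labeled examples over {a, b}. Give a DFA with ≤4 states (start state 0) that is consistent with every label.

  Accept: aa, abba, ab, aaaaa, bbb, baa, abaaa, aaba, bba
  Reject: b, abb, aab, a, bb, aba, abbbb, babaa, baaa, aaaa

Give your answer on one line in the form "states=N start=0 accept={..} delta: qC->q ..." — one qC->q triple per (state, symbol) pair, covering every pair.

Fold the examples into a partial DFA from state 0: repeatedly fix the first undefined (state, symbol) met by the shortest-then-alphabetical prefix, trying targets in increasing order and rejecting any under which an Accept and a Reject string meet in one state with the same remainder; add a state when all current targets are rejected. Accepting states are where Accept strings end.
a: 0a undefined. 0a->0: no, aa/a meet in 0. Open state 1: 0a->1.
b: 0b undefined. 0b->0: no, bbb/b meet in 0. 0b->1: no, ab/bb meet in 1 with "b" left. Open state 2: 0b->2.
aa: 1a undefined. 1a->0: no, aa/aaaa meet in 0. 1a->1: no, aa/a meet in 1. 1a->2: no, aa/b meet in 2. Open state 3: 1a->3.
ab: 1b undefined. 1b->0: no, bbb/abbbb meet in 2 with "bb" left. 1b->1: no, aa/aba meet in 3. 1b->2: no, ab/b meet in 2. 1b->3: ok.
ba: 2a undefined. 2a->0: no, aa/baaa meet in 3. 2a->1: ok.
bb: 2b undefined. 2b->0: no, bbb/b meet in 2. 2b->1: ok.
aaa: 3a undefined. 3a->0: ok.
aab: 3b undefined. 3b->0: no, abba/a meet in 1. 3b->1: ok.
All examples now run through 4 states with every (state, symbol) defined. Accept strings end in {3}, Reject strings end in {0,1,2}; accept={3}.

states=4 start=0 accept={3} delta: 0a->1 0b->2 1a->3 1b->3 2a->1 2b->1 3a->0 3b->1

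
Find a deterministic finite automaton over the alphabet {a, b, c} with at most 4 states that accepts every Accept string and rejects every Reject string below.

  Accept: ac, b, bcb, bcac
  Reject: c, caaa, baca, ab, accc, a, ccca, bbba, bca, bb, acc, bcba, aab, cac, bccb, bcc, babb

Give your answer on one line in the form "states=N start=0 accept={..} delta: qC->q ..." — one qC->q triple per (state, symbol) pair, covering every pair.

Grow the machine one transition at a time. Run the examples from 0; the earliest place one falls off (shortest prefix, ties alphabetical) gets sent to the lowest-numbered state that keeps every Accept/Reject pair distinguishable — a pair clashes when both reach the same state with identical unread suffix — and to a fresh state only if none does.
a: 0a undefined. 0a->0: no, ac/c meet in 0 with "c" left. Open state 1: 0a->1.
b: 0b undefined. 0b->0: no, b/bb meet in 0. 0b->1: no, b/a meet in 1. Open state 2: 0b->2.
c: 0c undefined. 0c->0: no, ac/cac meet in 1 with "c" left. 0c->1: ok.
aa: 1a undefined. 1a->0: no, b/aab meet in 2. 1a->1: no, ac/cac meet in 1 with "c" left. 1a->2: ok.
ab: 1b undefined. 1b->0: ok.
ac: 1c undefined. 1c->0: no, ac/ab meet in 0. 1c->1: no, ac/c meet in 1. 1c->2: ok.
ba: 2a undefined. 2a->0: no, ac/baca meet in 2. 2a->1: no, ac/caaa meet in 2. 2a->2: no, ac/caaa meet in 2. Open state 3: 2a->3.
bb: 2b undefined. 2b->0: ok.
bc: 2c undefined. 2c->0: ok.
bab: 3b undefined. 3b->0: no, ac/babb meet in 2. 3b->1: ok.
bac: 3c undefined. 3c->0: ok.
caaa: 3a undefined. 3a->0: ok.
All examples now run through 4 states with every (state, symbol) defined. Accept strings end in {2}, Reject strings end in {0,1,3}; accept={2}.

states=4 start=0 accept={2} delta: 0a->1 0b->2 0c->1 1a->2 1b->0 1c->2 2a->3 2b->0 2c->0 3a->0 3b->1 3c->0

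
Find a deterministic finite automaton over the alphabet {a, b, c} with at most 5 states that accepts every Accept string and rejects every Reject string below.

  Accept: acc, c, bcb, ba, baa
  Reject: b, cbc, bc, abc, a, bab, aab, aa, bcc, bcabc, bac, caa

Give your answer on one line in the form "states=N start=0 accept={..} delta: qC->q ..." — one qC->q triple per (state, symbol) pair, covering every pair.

State merging on the prefix tree: take the shortest (then alphabetical) example prefix whose next move is undefined and point that move at state 0, else 1, else 2, ...; a target is out if some Accept/Reject pair would then sit in one state with the same input left (inseparable). If every existing state is out, open a new one.
a: 0a undefined. 0a->0: ok.
b: 0b undefined. 0b->0: no, acc/bcc meet in 0 with "cc" left. Open state 1: 0b->1.
c: 0c undefined. 0c->0: no, acc/a meet in 0. 0c->1: no, acc/bc meet in 1 with "c" left. Open state 2: 0c->2.
ba: 1a undefined. 1a->0: no, c/bac meet in 2. 1a->1: no, ba/b meet in 1. 1a->2: no, acc/bac meet in 2 with "c" left. Open state 3: 1a->3.
bc: 1c undefined. 1c->0: no, c/bcc meet in 2. 1c->1: ok.
ca: 2a undefined. 2a->0: ok.
cb: 2b undefined. 2b->0: no, c/cbc meet in 2. 2b->1: ok.
acc: 2c undefined. 2c->0: no, acc/a meet in 0. 2c->1: no, acc/b meet in 1. 2c->2: ok.
baa: 3a undefined. 3a->0: no, baa/a meet in 0. 3a->1: no, baa/b meet in 1. 3a->2: ok.
bab: 3b undefined. 3b->0: no, acc/bcabc meet in 2. 3b->1: ok.
bac: 3c undefined. 3c->0: ok.
bcb: 1b undefined. 1b->0: no, bcb/a meet in 0. 1b->1: no, bcb/b meet in 1. 1b->2: ok.
All examples now run through 4 states with every (state, symbol) defined. Accept strings end in {2,3}, Reject strings end in {0,1}; accept={2,3}.

states=4 start=0 accept={2,3} delta: 0a->0 0b->1 0c->2 1a->3 1b->2 1c->1 2a->0 2b->1 2c->2 3a->2 3b->1 3c->0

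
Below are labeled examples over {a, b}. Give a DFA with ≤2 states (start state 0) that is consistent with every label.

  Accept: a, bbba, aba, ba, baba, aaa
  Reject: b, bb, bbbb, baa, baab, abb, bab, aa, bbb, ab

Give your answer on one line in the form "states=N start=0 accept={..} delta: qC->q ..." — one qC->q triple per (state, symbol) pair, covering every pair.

states=2 start=0 accept={1} delta: 0a->1 0b->0 1a->0 1b->0

Fold the examples into a partial DFA from state 0: repeatedly fix the first undefined (state, symbol) met by the shortest-then-alphabetical prefix, trying targets in increasing order and rejecting any under which an Accept and a Reject string meet in one state with the same remainder; add a state when all current targets are rejected. Accepting states are where Accept strings end.
a: 0a undefined. 0a->0: no, a/aa meet in 0. Open state 1: 0a->1.
b: 0b undefined. 0b->0: ok.
aa: 1a undefined. 1a->0: ok.
ab: 1b undefined. 1b->0: ok.
All examples now run through 2 states with every (state, symbol) defined. Accept strings end in {1}, Reject strings end in {0}; accept={1}.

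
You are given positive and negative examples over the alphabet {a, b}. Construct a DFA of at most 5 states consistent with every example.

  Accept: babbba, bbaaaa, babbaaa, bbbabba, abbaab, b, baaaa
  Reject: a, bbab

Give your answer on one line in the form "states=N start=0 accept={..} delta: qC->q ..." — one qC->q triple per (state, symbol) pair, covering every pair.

states=4 start=0 accept={1,2,3} delta: 0a->0 0b->1 1a->1 1b->2 2a->3 2b->1 3a->1 3b->0

Fold the examples into a partial DFA from state 0: repeatedly fix the first undefined (state, symbol) met by the shortest-then-alphabetical prefix, trying targets in increasing order and rejecting any under which an Accept and a Reject string meet in one state with the same remainder; add a state when all current targets are rejected. Accepting states are where Accept strings end.
a: 0a undefined. 0a->0: ok.
b: 0b undefined. 0b->0: no, babbba/a meet in 0. Open state 1: 0b->1.
ba: 1a undefined. 1a->0: no, baaaa/a meet in 0. 1a->1: ok.
bb: 1b undefined. 1b->0: no, babbba/a meet in 0. 1b->1: no, babbba/bbab meet in 1. Open state 2: 1b->2.
bba: 2a undefined. 2a->0: no, bbaaaa/a meet in 0. 2a->1: no, abbaab/bbab meet in 2. 2a->2: no, abbaab/bbab meet in 2 with "b" left. Open state 3: 2a->3.
bbb: 2b undefined. 2b->0: no, babbaaa/a meet in 0. 2b->1: ok.
bbaa: 3a undefined. 3a->0: no, bbaaaa/a meet in 0. 3a->1: ok.
bbab: 3b undefined. 3b->0: ok.
All examples now run through 4 states with every (state, symbol) defined. Accept strings end in {1,2,3}, Reject strings end in {0}; accept={1,2,3}.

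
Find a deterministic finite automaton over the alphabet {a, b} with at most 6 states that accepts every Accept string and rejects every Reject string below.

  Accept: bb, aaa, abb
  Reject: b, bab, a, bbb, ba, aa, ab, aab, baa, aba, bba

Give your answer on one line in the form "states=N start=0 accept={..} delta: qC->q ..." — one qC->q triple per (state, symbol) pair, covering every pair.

Grow the machine one transition at a time. Run the examples from 0; the earliest place one falls off (shortest prefix, ties alphabetical) gets sent to the lowest-numbered state that keeps every Accept/Reject pair distinguishable — a pair clashes when both reach the same state with identical unread suffix — and to a fresh state only if none does.
a: 0a undefined. 0a->0: no, aaa/a meet in 0. Open state 1: 0a->1.
b: 0b undefined. 0b->0: no, bb/b meet in 0. 0b->1: no, bb/ab meet in 1 with "b" left. Open state 2: 0b->2.
aa: 1a undefined. 1a->0: no, aaa/a meet in 1. 1a->1: no, aaa/a meet in 1. 1a->2: no, bb/aab meet in 2 with "b" left. Open state 3: 1a->3.
ab: 1b undefined. 1b->0: no, abb/b meet in 2. 1b->1: no, abb/a meet in 1. 1b->2: ok.
ba: 2a undefined. 2a->0: ok.
bb: 2b undefined. 2b->0: no, bb/ba meet in 0. 2b->1: no, bb/a meet in 1. 2b->2: no, bb/b meet in 2. 2b->3: no, bb/aa meet in 3. Open state 4: 2b->4.
aaa: 3a undefined. 3a->0: no, aaa/ba meet in 0. 3a->1: no, aaa/a meet in 1. 3a->2: no, aaa/b meet in 2. 3a->3: no, aaa/aa meet in 3. 3a->4: ok.
aab: 3b undefined. 3b->0: ok.
bba: 4a undefined. 4a->0: ok.
bbb: 4b undefined. 4b->0: ok.
All examples now run through 5 states with every (state, symbol) defined. Accept strings end in {4}, Reject strings end in {0,1,2,3}; accept={4}.

states=5 start=0 accept={4} delta: 0a->1 0b->2 1a->3 1b->2 2a->0 2b->4 3a->4 3b->0 4a->0 4b->0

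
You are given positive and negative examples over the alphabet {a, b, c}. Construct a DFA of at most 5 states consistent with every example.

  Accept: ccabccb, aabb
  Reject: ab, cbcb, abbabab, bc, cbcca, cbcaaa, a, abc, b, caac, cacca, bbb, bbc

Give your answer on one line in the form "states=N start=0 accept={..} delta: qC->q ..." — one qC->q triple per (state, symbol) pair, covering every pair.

State merging on the prefix tree: take the shortest (then alphabetical) example prefix whose next move is undefined and point that move at state 0, else 1, else 2, ...; a target is out if some Accept/Reject pair would then sit in one state with the same input left (inseparable). If every existing state is out, open a new one.
a: 0a undefined. 0a->0: ok.
b: 0b undefined. 0b->0: no, aabb/ab meet in 0. Open state 1: 0b->1.
c: 0c undefined. 0c->0: ok.
bb: 1b undefined. 1b->0: no, aabb/a meet in 0. 1b->1: no, aabb/ab meet in 1. Open state 2: 1b->2.
bc: 1c undefined. 1c->0: no, ccabccb/ab meet in 1. 1c->1: no, ccabccb/cbcb meet in 2. 1c->2: no, aabb/bc meet in 2. Open state 3: 1c->3.
bbb: 2b undefined. 2b->0: ok.
bbc: 2c undefined. 2c->0: ok.
abba: 2a undefined. 2a->0: ok.
cbca: 3a undefined. 3a->0: ok.
cbcb: 3b undefined. 3b->0: ok.
cbcc: 3c undefined. 3c->0: no, ccabccb/ab meet in 1. 3c->1: ok.
cbcca: 1a undefined. 1a->0: ok.
All examples now run through 4 states with every (state, symbol) defined. Accept strings end in {2}, Reject strings end in {0,1,3}; accept={2}.

states=4 start=0 accept={2} delta: 0a->0 0b->1 0c->0 1a->0 1b->2 1c->3 2a->0 2b->0 2c->0 3a->0 3b->0 3c->1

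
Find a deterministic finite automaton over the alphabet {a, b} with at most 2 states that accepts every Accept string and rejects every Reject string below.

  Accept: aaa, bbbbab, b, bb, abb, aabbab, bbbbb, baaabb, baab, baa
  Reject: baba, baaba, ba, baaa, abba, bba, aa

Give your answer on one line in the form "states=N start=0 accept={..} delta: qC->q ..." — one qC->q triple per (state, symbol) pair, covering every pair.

Grow the machine one transition at a time. Run the examples from 0; the earliest place one falls off (shortest prefix, ties alphabetical) gets sent to the lowest-numbered state that keeps every Accept/Reject pair distinguishable — a pair clashes when both reach the same state with identical unread suffix — and to a fresh state only if none does.
a: 0a undefined. 0a->0: no, aaa/aa meet in 0. Open state 1: 0a->1.
b: 0b undefined. 0b->0: no, aaa/baaa meet in 1 with "aa" left. 0b->1: ok.
aa: 1a undefined. 1a->0: ok.
ab: 1b undefined. 1b->0: no, aaa/baaba meet in 1. 1b->1: ok.
All examples now run through 2 states with every (state, symbol) defined. Accept strings end in {1}, Reject strings end in {0}; accept={1}.

states=2 start=0 accept={1} delta: 0a->1 0b->1 1a->0 1b->1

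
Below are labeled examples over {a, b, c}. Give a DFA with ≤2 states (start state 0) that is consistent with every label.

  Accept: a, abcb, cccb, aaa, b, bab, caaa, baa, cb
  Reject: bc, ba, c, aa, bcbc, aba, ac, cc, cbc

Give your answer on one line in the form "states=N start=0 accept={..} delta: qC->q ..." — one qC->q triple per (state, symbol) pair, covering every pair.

State merging on the prefix tree: take the shortest (then alphabetical) example prefix whose next move is undefined and point that move at state 0, else 1, else 2, ...; a target is out if some Accept/Reject pair would then sit in one state with the same input left (inseparable). If every existing state is out, open a new one.
a: 0a undefined. 0a->0: no, a/aa meet in 0. Open state 1: 0a->1.
b: 0b undefined. 0b->0: no, a/ba meet in 1. 0b->1: ok.
c: 0c undefined. 0c->0: ok.
aa: 1a undefined. 1a->0: ok.
ab: 1b undefined. 1b->0: no, a/aba meet in 1. 1b->1: ok.
ac: 1c undefined. 1c->0: ok.
All examples now run through 2 states with every (state, symbol) defined. Accept strings end in {1}, Reject strings end in {0}; accept={1}.

states=2 start=0 accept={1} delta: 0a->1 0b->1 0c->0 1a->0 1b->1 1c->0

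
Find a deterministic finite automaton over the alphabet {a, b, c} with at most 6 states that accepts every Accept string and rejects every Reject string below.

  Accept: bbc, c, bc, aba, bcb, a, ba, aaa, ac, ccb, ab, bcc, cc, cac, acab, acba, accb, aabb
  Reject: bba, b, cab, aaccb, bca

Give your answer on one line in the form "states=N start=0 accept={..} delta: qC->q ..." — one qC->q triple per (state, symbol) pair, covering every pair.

Fold the examples into a partial DFA from state 0: repeatedly fix the first undefined (state, symbol) met by the shortest-then-alphabetical prefix, trying targets in increasing order and rejecting any under which an Accept and a Reject string meet in one state with the same remainder; add a state when all current targets are rejected. Accepting states are where Accept strings end.
a: 0a undefined. 0a->0: no, ccb/aaccb meet in 0 with "ccb" left. Open state 1: 0a->1.
b: 0b undefined. 0b->0: no, a/bba meet in 1. 0b->1: no, aba/bba meet in 1 with "ba" left. Open state 2: 0b->2.
c: 0c undefined. 0c->0: no, ccb/b meet in 2. 0c->1: ok.
aa: 1a undefined. 1a->0: no, ccb/aaccb meet in 1 with "cb" left. 1a->1: no, ab/cab meet in 1 with "b" left. 1a->2: ok.
ab: 1b undefined. 1b->0: ok.
ac: 1c undefined. 1c->0: no, ccb/b meet in 2. 1c->1: no, acab/cab meet in 2 with "b" left. 1c->2: no, ac/b meet in 2. Open state 3: 1c->3.
ba: 2a undefined. 2a->0: ok.
bb: 2b undefined. 2b->0: no, bbc/bba meet in 1. 2b->1: no, c/cab meet in 1. 2b->2: no, ba/bba meet in 0. 2b->3: no, ac/cab meet in 3. Open state 4: 2b->4.
bc: 2c undefined. 2c->0: no, c/bca meet in 1. 2c->1: no, ccb/aaccb meet in 3 with "b" left. 2c->2: no, bc/b meet in 2. 2c->3: no, accb/aaccb meet in 3 with "cb" left. 2c->4: no, bc/cab meet in 4. Open state 5: 2c->5.
aca: 3a undefined. 3a->0: no, acab/b meet in 2. 3a->1: ok.
acb: 3b undefined. 3b->0: ok.
acc: 3c undefined. 3c->0: no, accb/b meet in 2. 3c->1: ok.
bba: 4a undefined. 4a->0: no, ba/bba meet in 0. 4a->1: no, c/bba meet in 1. 4a->2: ok.
bbc: 4c undefined. 4c->0: ok.
bca: 5a undefined. 5a->0: no, bbc/bca meet in 0. 5a->1: no, c/bca meet in 1. 5a->2: ok.
bcb: 5b undefined. 5b->0: ok.
bcc: 5c undefined. 5c->0: ok.
aabb: 4b undefined. 4b->0: ok.
All examples now run through 6 states with every (state, symbol) defined. Accept strings end in {0,1,3,5}, Reject strings end in {2,4}; accept={0,1,3,5}.

states=6 start=0 accept={0,1,3,5} delta: 0a->1 0b->2 0c->1 1a->2 1b->0 1c->3 2a->0 2b->4 2c->5 3a->1 3b->0 3c->1 4a->2 4b->0 4c->0 5a->2 5b->0 5c->0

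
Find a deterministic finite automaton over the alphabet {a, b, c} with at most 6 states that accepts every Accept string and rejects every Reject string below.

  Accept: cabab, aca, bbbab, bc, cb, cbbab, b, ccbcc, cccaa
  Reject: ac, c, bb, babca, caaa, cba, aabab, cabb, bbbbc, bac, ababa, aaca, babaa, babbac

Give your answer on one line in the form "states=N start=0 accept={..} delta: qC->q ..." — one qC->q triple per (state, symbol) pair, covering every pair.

states=4 start=0 accept={2,3} delta: 0a->1 0b->2 0c->0 1a->3 1b->1 1c->1 2a->0 2b->1 2c->2 3a->1 3b->3 3c->0

Grow the machine one transition at a time. Run the examples from 0; the earliest place one falls off (shortest prefix, ties alphabetical) gets sent to the lowest-numbered state that keeps every Accept/Reject pair distinguishable — a pair clashes when both reach the same state with identical unread suffix — and to a fresh state only if none does.
a: 0a undefined. 0a->0: no, aca/aaca meet in 0 with "ca" left. Open state 1: 0a->1.
b: 0b undefined. 0b->0: no, bc/c meet in 0 with "c" left. 0b->1: no, bc/ac meet in 1 with "c" left. Open state 2: 0b->2.
c: 0c undefined. 0c->0: ok.
aa: 1a undefined. 1a->0: no, cccaa/c meet in 0. 1a->1: no, cabab/aabab meet in 1 with "bab" left. 1a->2: no, cbbab/aabab meet in 2 with "bab" left. Open state 3: 1a->3.
ab: 1b undefined. 1b->0: no, cabab/c meet in 0. 1b->1: ok.
ac: 1c undefined. 1c->0: no, aca/cabb meet in 1. 1c->1: ok.
ba: 2a undefined. 2a->0: ok.
bb: 2b undefined. 2b->0: no, cbbab/ac meet in 1. 2b->1: ok.
bc: 2c undefined. 2c->0: no, bc/c meet in 0. 2c->1: no, aca/babca meet in 3. 2c->2: ok.
aab: 3b undefined. 3b->0: no, cabab/c meet in 0. 3b->1: no, cabab/ac meet in 1. 3b->2: no, cabab/aabab meet in 2. 3b->3: ok.
aac: 3c undefined. 3c->0: ok.
aaba: 3a undefined. 3a->0: no, bc/aabab meet in 2. 3a->1: ok.
All examples now run through 4 states with every (state, symbol) defined. Accept strings end in {2,3}, Reject strings end in {0,1}; accept={2,3}.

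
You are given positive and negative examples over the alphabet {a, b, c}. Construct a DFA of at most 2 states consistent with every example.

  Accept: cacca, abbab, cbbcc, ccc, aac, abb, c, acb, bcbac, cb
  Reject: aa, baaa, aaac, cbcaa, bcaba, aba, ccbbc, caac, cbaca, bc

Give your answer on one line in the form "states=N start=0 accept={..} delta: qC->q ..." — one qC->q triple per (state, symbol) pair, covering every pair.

states=2 start=0 accept={1} delta: 0a->1 0b->1 0c->1 1a->0 1b->1 1c->0

Grow the machine one transition at a time. Run the examples from 0; the earliest place one falls off (shortest prefix, ties alphabetical) gets sent to the lowest-numbered state that keeps every Accept/Reject pair distinguishable — a pair clashes when both reach the same state with identical unread suffix — and to a fresh state only if none does.
a: 0a undefined. 0a->0: no, aac/aaac meet in 0 with "c" left. Open state 1: 0a->1.
b: 0b undefined. 0b->0: no, c/bc meet in 0 with "c" left. 0b->1: ok.
c: 0c undefined. 0c->0: no, aac/caac meet in 1 with "ac" left. 0c->1: ok.
aa: 1a undefined. 1a->0: ok.
ab: 1b undefined. 1b->0: no, cacca/cbaca meet in 1 with "ca" left. 1b->1: ok.
ac: 1c undefined. 1c->0: ok.
All examples now run through 2 states with every (state, symbol) defined. Accept strings end in {1}, Reject strings end in {0}; accept={1}.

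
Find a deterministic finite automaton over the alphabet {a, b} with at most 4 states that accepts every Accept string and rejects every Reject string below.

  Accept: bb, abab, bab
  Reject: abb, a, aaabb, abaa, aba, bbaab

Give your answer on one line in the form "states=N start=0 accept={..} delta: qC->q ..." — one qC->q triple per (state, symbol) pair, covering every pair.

states=4 start=0 accept={0,2} delta: 0a->1 0b->0 1a->2 1b->2 2a->3 2b->1 3a->1 3b->2

Grow the machine one transition at a time. Run the examples from 0; the earliest place one falls off (shortest prefix, ties alphabetical) gets sent to the lowest-numbered state that keeps every Accept/Reject pair distinguishable — a pair clashes when both reach the same state with identical unread suffix — and to a fresh state only if none does.
a: 0a undefined. 0a->0: no, bb/abb meet in 0 with "bb" left. Open state 1: 0a->1.
b: 0b undefined. 0b->0: ok.
aa: 1a undefined. 1a->0: no, bb/bbaab meet in 0. 1a->1: no, bab/bbaab meet in 1 with "b" left. Open state 2: 1a->2.
ab: 1b undefined. 1b->0: no, bb/abb meet in 0. 1b->1: no, abab/bbaab meet in 2 with "b" left. 1b->2: ok.
aaa: 2a undefined. 2a->0: no, bb/aaabb meet in 0. 2a->1: no, abab/abaa meet in 2. 2a->2: no, abab/abb meet in 2 with "b" left. Open state 3: 2a->3.
abb: 2b undefined. 2b->0: no, bb/abb meet in 0. 2b->1: ok.
aaab: 3b undefined. 3b->0: no, bb/aaabb meet in 0. 3b->1: no, abab/abb meet in 1. 3b->2: ok.
abaa: 3a undefined. 3a->0: no, bb/abaa meet in 0. 3a->1: ok.
All examples now run through 4 states with every (state, symbol) defined. Accept strings end in {0,2}, Reject strings end in {1,3}; accept={0,2}.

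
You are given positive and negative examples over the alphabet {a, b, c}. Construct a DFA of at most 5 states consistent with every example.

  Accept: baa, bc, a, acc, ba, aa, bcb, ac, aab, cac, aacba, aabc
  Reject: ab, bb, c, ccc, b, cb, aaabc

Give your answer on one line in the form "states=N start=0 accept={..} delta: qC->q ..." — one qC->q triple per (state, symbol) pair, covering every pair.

State merging on the prefix tree: take the shortest (then alphabetical) example prefix whose next move is undefined and point that move at state 0, else 1, else 2, ...; a target is out if some Accept/Reject pair would then sit in one state with the same input left (inseparable). If every existing state is out, open a new one.
a: 0a undefined. 0a->0: no, bc/aaabc meet in 0 with "bc" left. Open state 1: 0a->1.
b: 0b undefined. 0b->0: no, bc/c meet in 0 with "c" left. 0b->1: no, a/b meet in 1. Open state 2: 0b->2.
c: 0c undefined. 0c->0: ok.
aa: 1a undefined. 1a->0: no, aa/c meet in 0. 1a->1: no, aab/ab meet in 1 with "b" left. 1a->2: no, aa/b meet in 2. Open state 3: 1a->3.
ab: 1b undefined. 1b->0: ok.
ac: 1c undefined. 1c->0: no, acc/ab meet in 0. 1c->1: ok.
ba: 2a undefined. 2a->0: no, ba/ab meet in 0. 2a->1: ok.
bb: 2b undefined. 2b->0: ok.
bc: 2c undefined. 2c->0: no, bc/ab meet in 0. 2c->1: no, bcb/ab meet in 0. 2c->2: no, bc/b meet in 2. 2c->3: ok.
aaa: 3a undefined. 3a->0: no, baa/aaabc meet in 3. 3a->1: ok.
aab: 3b undefined. 3b->0: no, bcb/ab meet in 0. 3b->1: ok.
aac: 3c undefined. 3c->0: ok.
All examples now run through 4 states with every (state, symbol) defined. Accept strings end in {1,3}, Reject strings end in {0,2}; accept={1,3}.

states=4 start=0 accept={1,3} delta: 0a->1 0b->2 0c->0 1a->3 1b->0 1c->1 2a->1 2b->0 2c->3 3a->1 3b->1 3c->0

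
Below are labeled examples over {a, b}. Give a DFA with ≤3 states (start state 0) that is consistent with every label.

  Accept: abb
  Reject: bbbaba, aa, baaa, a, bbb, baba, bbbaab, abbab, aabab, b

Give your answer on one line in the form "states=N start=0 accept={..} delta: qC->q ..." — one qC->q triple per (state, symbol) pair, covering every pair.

Grow the machine one transition at a time. Run the examples from 0; the earliest place one falls off (shortest prefix, ties alphabetical) gets sent to the lowest-numbered state that keeps every Accept/Reject pair distinguishable — a pair clashes when both reach the same state with identical unread suffix — and to a fresh state only if none does.
a: 0a undefined. 0a->0: ok.
b: 0b undefined. 0b->0: no, abb/bbbaba meet in 0. Open state 1: 0b->1.
ba: 1a undefined. 1a->0: ok.
bb: 1b undefined. 1b->0: no, abb/bbbaba meet in 0. 1b->1: no, abb/bbb meet in 1. Open state 2: 1b->2.
bbb: 2b undefined. 2b->0: ok.
abba: 2a undefined. 2a->0: ok.
All examples now run through 3 states with every (state, symbol) defined. Accept strings end in {2}, Reject strings end in {0,1}; accept={2}.

states=3 start=0 accept={2} delta: 0a->0 0b->1 1a->0 1b->2 2a->0 2b->0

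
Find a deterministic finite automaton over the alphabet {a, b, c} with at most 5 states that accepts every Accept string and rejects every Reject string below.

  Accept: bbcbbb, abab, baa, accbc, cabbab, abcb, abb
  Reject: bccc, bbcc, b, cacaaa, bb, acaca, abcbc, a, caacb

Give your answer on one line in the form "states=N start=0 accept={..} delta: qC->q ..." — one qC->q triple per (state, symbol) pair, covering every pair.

states=4 start=0 accept={2,3} delta: 0a->1 0b->0 0c->1 1a->2 1b->2 1c->0 2a->1 2b->2 2c->3 3a->1 3b->3 3c->0

State merging on the prefix tree: take the shortest (then alphabetical) example prefix whose next move is undefined and point that move at state 0, else 1, else 2, ...; a target is out if some Accept/Reject pair would then sit in one state with the same input left (inseparable). If every existing state is out, open a new one.
a: 0a undefined. 0a->0: no, abb/bb meet in 0 with "bb" left. Open state 1: 0a->1.
b: 0b undefined. 0b->0: ok.
c: 0c undefined. 0c->0: no, bbcbbb/bccc meet in 0. 0c->1: ok.
ab: 1b undefined. 1b->0: no, bbcbbb/b meet in 0. 1b->1: no, bbcbbb/a meet in 1. Open state 2: 1b->2.
ac: 1c undefined. 1c->0: ok.
ca: 1a undefined. 1a->0: no, baa/bbcc meet in 0. 1a->1: no, baa/bccc meet in 1. 1a->2: ok.
aba: 2a undefined. 2a->0: no, abab/bbcc meet in 0. 2a->1: ok.
abb: 2b undefined. 2b->0: no, bbcbbb/bbcc meet in 0. 2b->1: no, abb/bccc meet in 1. 2b->2: ok.
abc: 2c undefined. 2c->0: no, accbc/bbcc meet in 0. 2c->1: no, bbcbbb/cacaaa meet in 2. 2c->2: no, bbcbbb/abcbc meet in 2. Open state 3: 2c->3.
abcb: 3b undefined. 3b->0: no, abcb/bbcc meet in 0. 3b->1: no, abcb/bccc meet in 1. 3b->2: no, accbc/abcbc meet in 3. 3b->3: ok.
caca: 3a undefined. 3a->0: no, bbcbbb/cacaaa meet in 2. 3a->1: ok.
abcbc: 3c undefined. 3c->0: ok.
All examples now run through 4 states with every (state, symbol) defined. Accept strings end in {2,3}, Reject strings end in {0,1}; accept={2,3}.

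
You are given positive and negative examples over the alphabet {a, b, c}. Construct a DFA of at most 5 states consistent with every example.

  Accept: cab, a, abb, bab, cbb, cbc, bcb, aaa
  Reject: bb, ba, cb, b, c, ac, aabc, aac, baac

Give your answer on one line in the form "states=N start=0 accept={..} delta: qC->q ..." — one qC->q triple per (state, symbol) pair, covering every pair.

states=4 start=0 accept={1} delta: 0a->1 0b->2 0c->2 1a->0 1b->1 1c->0 2a->3 2b->3 2c->3 3a->0 3b->1 3c->1

State merging on the prefix tree: take the shortest (then alphabetical) example prefix whose next move is undefined and point that move at state 0, else 1, else 2, ...; a target is out if some Accept/Reject pair would then sit in one state with the same input left (inseparable). If every existing state is out, open a new one.
a: 0a undefined. 0a->0: no, abb/bb meet in 0 with "bb" left. Open state 1: 0a->1.
b: 0b undefined. 0b->0: no, a/ba meet in 1. 0b->1: no, a/b meet in 1. Open state 2: 0b->2.
c: 0c undefined. 0c->0: no, cbb/bb meet in 2 with "b" left. 0c->1: no, a/c meet in 1. 0c->2: ok.
aa: 1a undefined. 1a->0: ok.
ab: 1b undefined. 1b->0: no, abb/b meet in 2. 1b->1: ok.
ac: 1c undefined. 1c->0: ok.
ba: 2a undefined. 2a->0: no, cab/b meet in 2. 2a->1: no, cab/ba meet in 1. 2a->2: no, cab/bb meet in 2 with "b" left. Open state 3: 2a->3.
bb: 2b undefined. 2b->0: no, cbb/b meet in 2. 2b->1: no, a/bb meet in 1. 2b->2: no, cbb/bb meet in 2. 2b->3: ok.
bc: 2c undefined. 2c->0: no, bcb/b meet in 2. 2c->1: no, a/aabc meet in 1. 2c->2: no, bcb/bb meet in 3. 2c->3: ok.
baa: 3a undefined. 3a->0: ok.
bab: 3b undefined. 3b->0: no, cab/ac meet in 0. 3b->1: ok.
cbc: 3c undefined. 3c->0: no, cbc/ac meet in 0. 3c->1: ok.
All examples now run through 4 states with every (state, symbol) defined. Accept strings end in {1}, Reject strings end in {0,2,3}; accept={1}.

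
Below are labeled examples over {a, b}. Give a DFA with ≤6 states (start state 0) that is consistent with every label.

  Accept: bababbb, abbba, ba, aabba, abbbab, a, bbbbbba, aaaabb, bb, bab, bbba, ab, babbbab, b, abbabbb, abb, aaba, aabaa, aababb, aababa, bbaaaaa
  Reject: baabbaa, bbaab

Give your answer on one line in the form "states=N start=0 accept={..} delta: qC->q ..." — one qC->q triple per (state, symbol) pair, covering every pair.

Fold the examples into a partial DFA from state 0: repeatedly fix the first undefined (state, symbol) met by the shortest-then-alphabetical prefix, trying targets in increasing order and rejecting any under which an Accept and a Reject string meet in one state with the same remainder; add a state when all current targets are rejected. Accepting states are where Accept strings end.
a: 0a undefined. 0a->0: ok.
b: 0b undefined. 0b->0: no, bababbb/baabbaa meet in 0. Open state 1: 0b->1.
ba: 1a undefined. 1a->0: ok.
bb: 1b undefined. 1b->0: no, bababbb/bbaab meet in 1. 1b->1: no, bababbb/bbaab meet in 1. Open state 2: 1b->2.
bba: 2a undefined. 2a->0: no, ba/baabbaa meet in 0. 2a->1: no, ba/baabbaa meet in 0. 2a->2: no, bababbb/bbaab meet in 2 with "b" left. Open state 3: 2a->3.
bbb: 2b undefined. 2b->0: ok.
bbaa: 3a undefined. 3a->0: no, bababbb/baabbaa meet in 0. 3a->1: no, abbbab/baabbaa meet in 1. 3a->2: no, bababbb/bbaab meet in 0. 3a->3: no, aabba/baabbaa meet in 3. Open state 4: 3a->4.
abbab: 3b undefined. 3b->0: ok.
bbaaa: 4a undefined. 4a->0: ok.
bbaab: 4b undefined. 4b->0: no, bababbb/bbaab meet in 0. 4b->1: no, abbbab/bbaab meet in 1. 4b->2: no, aaaabb/bbaab meet in 2. 4b->3: no, aabba/bbaab meet in 3. 4b->4: ok.
All examples now run through 5 states with every (state, symbol) defined. Accept strings end in {0,1,2,3}, Reject strings end in {4}; accept={0,1,2,3}.

states=5 start=0 accept={0,1,2,3} delta: 0a->0 0b->1 1a->0 1b->2 2a->3 2b->0 3a->4 3b->0 4a->0 4b->4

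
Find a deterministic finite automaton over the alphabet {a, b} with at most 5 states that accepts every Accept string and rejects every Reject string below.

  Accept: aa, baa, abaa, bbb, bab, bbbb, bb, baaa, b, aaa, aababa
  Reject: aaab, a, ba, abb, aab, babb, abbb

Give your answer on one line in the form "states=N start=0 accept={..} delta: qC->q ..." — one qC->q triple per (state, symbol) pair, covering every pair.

Fold the examples into a partial DFA from state 0: repeatedly fix the first undefined (state, symbol) met by the shortest-then-alphabetical prefix, trying targets in increasing order and rejecting any under which an Accept and a Reject string meet in one state with the same remainder; add a state when all current targets are rejected. Accepting states are where Accept strings end.
a: 0a undefined. 0a->0: no, aa/a meet in 0. Open state 1: 0a->1.
b: 0b undefined. 0b->0: ok.
aa: 1a undefined. 1a->0: no, aa/aab meet in 0. 1a->1: no, aa/a meet in 1. Open state 2: 1a->2.
ab: 1b undefined. 1b->0: no, bbb/abb meet in 0. 1b->1: no, bab/a meet in 1. 1b->2: ok.
aaa: 2a undefined. 2a->0: no, abaa/a meet in 1. 2a->1: no, aa/aaab meet in 2. 2a->2: ok.
aab: 2b undefined. 2b->0: no, bbb/aaab meet in 0. 2b->1: no, aa/abbb meet in 2. 2b->2: no, aa/aaab meet in 2. Open state 3: 2b->3.
aaba: 3a undefined. 3a->0: no, aababa/a meet in 1. 3a->1: ok.
abbb: 3b undefined. 3b->0: no, bbb/abbb meet in 0. 3b->1: ok.
All examples now run through 4 states with every (state, symbol) defined. Accept strings end in {0,2}, Reject strings end in {1,3}; accept={0,2}.

states=4 start=0 accept={0,2} delta: 0a->1 0b->0 1a->2 1b->2 2a->2 2b->3 3a->1 3b->1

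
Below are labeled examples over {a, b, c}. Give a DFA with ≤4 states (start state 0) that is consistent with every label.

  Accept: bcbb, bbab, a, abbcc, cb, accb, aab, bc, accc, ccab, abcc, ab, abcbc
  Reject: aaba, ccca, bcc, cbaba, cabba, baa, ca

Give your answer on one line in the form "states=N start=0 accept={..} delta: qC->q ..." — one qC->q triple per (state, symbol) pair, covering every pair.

Grow the machine one transition at a time. Run the examples from 0; the earliest place one falls off (shortest prefix, ties alphabetical) gets sent to the lowest-numbered state that keeps every Accept/Reject pair distinguishable — a pair clashes when both reach the same state with identical unread suffix — and to a fresh state only if none does.
a: 0a undefined. 0a->0: no, abcc/bcc meet in 0 with "bcc" left. Open state 1: 0a->1.
b: 0b undefined. 0b->0: ok.
c: 0c undefined. 0c->0: no, bcbb/bcc meet in 0. 0c->1: ok.
aa: 1a undefined. 1a->0: no, a/aaba meet in 1. 1a->1: no, a/baa meet in 1. Open state 2: 1a->2.
ab: 1b undefined. 1b->0: no, a/cbaba meet in 1. 1b->1: ok.
ac: 1c undefined. 1c->0: no, accc/bcc meet in 0. 1c->1: no, bcbb/bcc meet in 1. 1c->2: ok.
aab: 2b undefined. 2b->0: no, bcbb/aaba meet in 1. 2b->1: no, abcbc/aaba meet in 2. 2b->2: no, aab/bcc meet in 2. Open state 3: 2b->3.
acc: 2c undefined. 2c->0: no, bcbb/ccca meet in 1. 2c->1: no, accc/ccca meet in 2. 2c->2: no, abbcc/bcc meet in 2. 2c->3: ok.
cca: 2a undefined. 2a->0: ok.
aaba: 3a undefined. 3a->0: no, ccab/aaba meet in 0. 3a->1: no, bcbb/aaba meet in 1. 3a->2: ok.
accb: 3b undefined. 3b->0: no, bcbb/cabba meet in 1. 3b->1: ok.
accc: 3c undefined. 3c->0: ok.
All examples now run through 4 states with every (state, symbol) defined. Accept strings end in {0,1,3}, Reject strings end in {2}; accept={0,1,3}.

states=4 start=0 accept={0,1,3} delta: 0a->1 0b->0 0c->1 1a->2 1b->1 1c->2 2a->0 2b->3 2c->3 3a->2 3b->1 3c->0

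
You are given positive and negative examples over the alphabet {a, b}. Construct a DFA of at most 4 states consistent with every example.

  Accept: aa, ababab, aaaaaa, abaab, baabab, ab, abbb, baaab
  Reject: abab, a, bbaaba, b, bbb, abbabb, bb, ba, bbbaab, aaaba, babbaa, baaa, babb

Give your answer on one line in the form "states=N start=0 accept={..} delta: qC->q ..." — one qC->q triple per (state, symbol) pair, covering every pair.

State merging on the prefix tree: take the shortest (then alphabetical) example prefix whose next move is undefined and point that move at state 0, else 1, else 2, ...; a target is out if some Accept/Reject pair would then sit in one state with the same input left (inseparable). If every existing state is out, open a new one.
a: 0a undefined. 0a->0: no, aa/a meet in 0. Open state 1: 0a->1.
b: 0b undefined. 0b->0: ok.
aa: 1a undefined. 1a->0: no, aa/b meet in 0. 1a->1: no, aa/a meet in 1. Open state 2: 1a->2.
ab: 1b undefined. 1b->0: no, aa/babbaa meet in 2. 1b->1: no, ab/a meet in 1. 1b->2: no, baaab/abab meet in 2 with "ab" left. Open state 3: 1b->3.
aaa: 2a undefined. 2a->0: no, aaaaaa/b meet in 0. 2a->1: ok.
aba: 3a undefined. 3a->0: ok.
abb: 3b undefined. 3b->0: no, aa/babbaa meet in 2. 3b->1: ok.
baab: 2b undefined. 2b->0: ok.
All examples now run through 4 states with every (state, symbol) defined. Accept strings end in {2,3}, Reject strings end in {0,1}; accept={2,3}.

states=4 start=0 accept={2,3} delta: 0a->1 0b->0 1a->2 1b->3 2a->1 2b->0 3a->0 3b->1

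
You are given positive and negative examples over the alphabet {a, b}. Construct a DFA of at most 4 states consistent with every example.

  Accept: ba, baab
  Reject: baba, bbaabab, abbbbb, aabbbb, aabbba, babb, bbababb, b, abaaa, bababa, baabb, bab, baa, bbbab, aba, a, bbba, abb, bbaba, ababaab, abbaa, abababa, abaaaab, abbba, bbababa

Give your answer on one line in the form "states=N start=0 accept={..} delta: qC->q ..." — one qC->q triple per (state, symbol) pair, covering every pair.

Fold the examples into a partial DFA from state 0: repeatedly fix the first undefined (state, symbol) met by the shortest-then-alphabetical prefix, trying targets in increasing order and rejecting any under which an Accept and a Reject string meet in one state with the same remainder; add a state when all current targets are rejected. Accepting states are where Accept strings end.
a: 0a undefined. 0a->0: no, ba/aba meet in 0 with "ba" left. Open state 1: 0a->1.
b: 0b undefined. 0b->0: no, ba/a meet in 1. 0b->1: ok.
aa: 1a undefined. 1a->0: no, ba/baba meet in 0. 1a->1: no, ba/b meet in 1. Open state 2: 1a->2.
ab: 1b undefined. 1b->0: no, ba/bbba meet in 2. 1b->1: no, ba/aba meet in 2. 1b->2: ok.
aab: 2b undefined. 2b->0: no, ba/bbbab meet in 2. 2b->1: no, ba/baba meet in 2. 2b->2: no, ba/abbbbb meet in 2. Open state 3: 2b->3.
aba: 2a undefined. 2a->0: no, ba/abaaa meet in 2. 2a->1: ok.
aabb: 3b undefined. 3b->0: no, ba/abbbbb meet in 2. 3b->1: no, ba/abbba meet in 2. 3b->2: no, ba/abbbbb meet in 2. 3b->3: ok.
abba: 3a undefined. 3a->0: no, ba/bababa meet in 2. 3a->1: no, ba/bbaabab meet in 2. 3a->2: no, ba/baba meet in 2. 3a->3: ok.
All examples now run through 4 states with every (state, symbol) defined. Accept strings end in {2}, Reject strings end in {1,3}; accept={2}.

states=4 start=0 accept={2} delta: 0a->1 0b->1 1a->2 1b->2 2a->1 2b->3 3a->3 3b->3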